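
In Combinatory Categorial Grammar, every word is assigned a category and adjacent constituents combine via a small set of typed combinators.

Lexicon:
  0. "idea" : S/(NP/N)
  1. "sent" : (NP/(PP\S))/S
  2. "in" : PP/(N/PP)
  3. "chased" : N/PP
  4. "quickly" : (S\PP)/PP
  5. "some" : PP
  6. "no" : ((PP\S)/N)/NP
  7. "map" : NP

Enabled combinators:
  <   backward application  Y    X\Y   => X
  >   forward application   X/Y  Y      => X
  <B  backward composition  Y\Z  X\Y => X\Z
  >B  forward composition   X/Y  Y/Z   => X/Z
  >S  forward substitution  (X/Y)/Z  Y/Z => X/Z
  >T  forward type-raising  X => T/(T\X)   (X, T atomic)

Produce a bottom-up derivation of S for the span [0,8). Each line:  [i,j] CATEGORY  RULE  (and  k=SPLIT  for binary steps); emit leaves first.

[0,1] S/(NP/N)  lex  "idea"
[1,2] (NP/(PP\S))/S  lex  "sent"
[2,3] PP/(N/PP)  lex  "in"
[3,4] N/PP  lex  "chased"
[2,4] PP  >  k=3
[4,5] (S\PP)/PP  lex  "quickly"
[5,6] PP  lex  "some"
[4,6] S\PP  >  k=5
[2,6] S  <  k=4
[1,6] NP/(PP\S)  >  k=2
[6,7] ((PP\S)/N)/NP  lex  "no"
[7,8] NP  lex  "map"
[6,8] (PP\S)/N  >  k=7
[1,8] NP/N  >B  k=6
[0,8] S  >  k=1

[0,8] S   >
  [0,1] "idea" : S/(NP/N)
  [1,8] NP/N   >B
    [1,6] NP/(PP\S)   >
      [1,2] "sent" : (NP/(PP\S))/S
      [2,6] S   <
        [2,4] PP   >
          [2,3] "in" : PP/(N/PP)
          [3,4] "chased" : N/PP
        [4,6] S\PP   >
          [4,5] "quickly" : (S\PP)/PP
          [5,6] "some" : PP
    [6,8] (PP\S)/N   >
      [6,7] "no" : ((PP\S)/N)/NP
      [7,8] "map" : NP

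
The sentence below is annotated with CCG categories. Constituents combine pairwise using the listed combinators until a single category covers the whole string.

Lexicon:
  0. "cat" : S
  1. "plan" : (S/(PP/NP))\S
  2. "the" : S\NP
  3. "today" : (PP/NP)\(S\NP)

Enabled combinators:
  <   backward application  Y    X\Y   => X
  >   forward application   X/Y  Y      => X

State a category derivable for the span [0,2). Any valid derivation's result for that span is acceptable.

[0,4] S   >
  [0,2] S/(PP/NP)   <
    [0,1] "cat" : S
    [1,2] "plan" : (S/(PP/NP))\S
  [2,4] PP/NP   <
    [2,3] "the" : S\NP
    [3,4] "today" : (PP/NP)\(S\NP)

S/(PP/NP)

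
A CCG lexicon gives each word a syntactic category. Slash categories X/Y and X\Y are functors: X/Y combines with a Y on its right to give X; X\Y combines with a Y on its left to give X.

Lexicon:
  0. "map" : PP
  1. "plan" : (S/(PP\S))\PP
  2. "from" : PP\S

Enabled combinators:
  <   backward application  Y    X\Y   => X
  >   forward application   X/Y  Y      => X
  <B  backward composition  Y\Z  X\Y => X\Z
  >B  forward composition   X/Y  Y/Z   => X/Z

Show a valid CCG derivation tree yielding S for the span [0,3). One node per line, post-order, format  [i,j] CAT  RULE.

[0,1] PP  lex  "map"
[1,2] (S/(PP\S))\PP  lex  "plan"
[0,2] S/(PP\S)  <  k=1
[2,3] PP\S  lex  "from"
[0,3] S  >  k=2

[0,3] S   >
  [0,2] S/(PP\S)   <
    [0,1] "map" : PP
    [1,2] "plan" : (S/(PP\S))\PP
  [2,3] "from" : PP\S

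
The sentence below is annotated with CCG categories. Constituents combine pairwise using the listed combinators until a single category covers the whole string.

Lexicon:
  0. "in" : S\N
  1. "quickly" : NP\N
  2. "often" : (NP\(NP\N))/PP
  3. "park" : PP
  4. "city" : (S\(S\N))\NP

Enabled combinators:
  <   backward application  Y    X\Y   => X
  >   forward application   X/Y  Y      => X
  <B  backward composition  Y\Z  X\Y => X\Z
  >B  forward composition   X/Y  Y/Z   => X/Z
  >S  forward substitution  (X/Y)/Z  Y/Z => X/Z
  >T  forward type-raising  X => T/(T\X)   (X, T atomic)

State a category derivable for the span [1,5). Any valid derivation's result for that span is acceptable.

[0,5] S   <
  [0,1] "in" : S\N
  [1,5] S\(S\N)   <
    [1,4] NP   <
      [1,2] "quickly" : NP\N
      [2,4] NP\(NP\N)   >
        [2,3] "often" : (NP\(NP\N))/PP
        [3,4] "park" : PP
    [4,5] "city" : (S\(S\N))\NP

S\(S\N)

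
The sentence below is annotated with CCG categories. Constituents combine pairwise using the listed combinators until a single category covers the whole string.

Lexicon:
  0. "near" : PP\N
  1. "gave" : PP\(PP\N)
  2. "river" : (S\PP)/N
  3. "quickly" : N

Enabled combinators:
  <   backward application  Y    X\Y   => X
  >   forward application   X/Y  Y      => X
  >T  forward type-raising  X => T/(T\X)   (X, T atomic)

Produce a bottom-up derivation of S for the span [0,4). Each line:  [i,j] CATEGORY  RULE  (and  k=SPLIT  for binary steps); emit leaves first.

[0,1] PP\N  lex  "near"
[1,2] PP\(PP\N)  lex  "gave"
[0,2] PP  <  k=1
[2,3] (S\PP)/N  lex  "river"
[3,4] N  lex  "quickly"
[2,4] S\PP  >  k=3
[0,4] S  <  k=2

[0,4] S   <
  [0,2] PP   <
    [0,1] "near" : PP\N
    [1,2] "gave" : PP\(PP\N)
  [2,4] S\PP   >
    [2,3] "river" : (S\PP)/N
    [3,4] "quickly" : N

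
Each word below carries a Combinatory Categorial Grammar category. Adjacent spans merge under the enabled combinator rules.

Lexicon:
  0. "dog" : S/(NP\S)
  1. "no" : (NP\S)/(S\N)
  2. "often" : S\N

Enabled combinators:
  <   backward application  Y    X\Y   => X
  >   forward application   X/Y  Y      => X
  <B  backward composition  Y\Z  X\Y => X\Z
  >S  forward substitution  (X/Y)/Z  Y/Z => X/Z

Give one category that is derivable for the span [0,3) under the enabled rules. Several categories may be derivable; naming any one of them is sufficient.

S

[0,3] S   >
  [0,1] "dog" : S/(NP\S)
  [1,3] NP\S   >
    [1,2] "no" : (NP\S)/(S\N)
    [2,3] "often" : S\N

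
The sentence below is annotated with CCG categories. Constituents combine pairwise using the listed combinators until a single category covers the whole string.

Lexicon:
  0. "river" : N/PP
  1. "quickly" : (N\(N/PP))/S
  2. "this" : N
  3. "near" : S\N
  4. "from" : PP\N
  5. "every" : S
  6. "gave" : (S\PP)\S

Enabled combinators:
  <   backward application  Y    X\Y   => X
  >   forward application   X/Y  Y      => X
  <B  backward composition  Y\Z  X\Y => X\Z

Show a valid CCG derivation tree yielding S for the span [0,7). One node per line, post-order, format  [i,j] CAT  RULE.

[0,7] S   <
  [0,4] N   <
    [0,1] "river" : N/PP
    [1,4] N\(N/PP)   >
      [1,2] "quickly" : (N\(N/PP))/S
      [2,4] S   <
        [2,3] "this" : N
        [3,4] "near" : S\N
  [4,7] S\N   <B
    [4,5] "from" : PP\N
    [5,7] S\PP   <
      [5,6] "every" : S
      [6,7] "gave" : (S\PP)\S

[0,1] N/PP  lex  "river"
[1,2] (N\(N/PP))/S  lex  "quickly"
[2,3] N  lex  "this"
[3,4] S\N  lex  "near"
[2,4] S  <  k=3
[1,4] N\(N/PP)  >  k=2
[0,4] N  <  k=1
[4,5] PP\N  lex  "from"
[5,6] S  lex  "every"
[6,7] (S\PP)\S  lex  "gave"
[5,7] S\PP  <  k=6
[4,7] S\N  <B  k=5
[0,7] S  <  k=4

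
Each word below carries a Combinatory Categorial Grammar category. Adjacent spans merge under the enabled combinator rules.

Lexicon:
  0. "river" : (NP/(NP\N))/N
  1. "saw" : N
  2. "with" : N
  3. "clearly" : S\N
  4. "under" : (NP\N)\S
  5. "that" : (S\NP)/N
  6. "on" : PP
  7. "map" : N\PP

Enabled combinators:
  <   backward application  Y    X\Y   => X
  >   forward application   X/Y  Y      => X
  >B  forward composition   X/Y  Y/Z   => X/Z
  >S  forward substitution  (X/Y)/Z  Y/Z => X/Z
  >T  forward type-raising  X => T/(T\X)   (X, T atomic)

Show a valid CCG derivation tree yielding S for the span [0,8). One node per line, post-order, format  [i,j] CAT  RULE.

[0,1] (NP/(NP\N))/N  lex  "river"
[1,2] N  lex  "saw"
[0,2] NP/(NP\N)  >  k=1
[2,3] N  lex  "with"
[3,4] S\N  lex  "clearly"
[2,4] S  <  k=3
[4,5] (NP\N)\S  lex  "under"
[2,5] NP\N  <  k=4
[0,5] NP  >  k=2
[5,6] (S\NP)/N  lex  "that"
[6,7] PP  lex  "on"
[7,8] N\PP  lex  "map"
[6,8] N  <  k=7
[5,8] S\NP  >  k=6
[0,8] S  <  k=5

[0,8] S   <
  [0,5] NP   >
    [0,2] NP/(NP\N)   >
      [0,1] "river" : (NP/(NP\N))/N
      [1,2] "saw" : N
    [2,5] NP\N   <
      [2,4] S   <
        [2,3] "with" : N
        [3,4] "clearly" : S\N
      [4,5] "under" : (NP\N)\S
  [5,8] S\NP   >
    [5,6] "that" : (S\NP)/N
    [6,8] N   <
      [6,7] "on" : PP
      [7,8] "map" : N\PP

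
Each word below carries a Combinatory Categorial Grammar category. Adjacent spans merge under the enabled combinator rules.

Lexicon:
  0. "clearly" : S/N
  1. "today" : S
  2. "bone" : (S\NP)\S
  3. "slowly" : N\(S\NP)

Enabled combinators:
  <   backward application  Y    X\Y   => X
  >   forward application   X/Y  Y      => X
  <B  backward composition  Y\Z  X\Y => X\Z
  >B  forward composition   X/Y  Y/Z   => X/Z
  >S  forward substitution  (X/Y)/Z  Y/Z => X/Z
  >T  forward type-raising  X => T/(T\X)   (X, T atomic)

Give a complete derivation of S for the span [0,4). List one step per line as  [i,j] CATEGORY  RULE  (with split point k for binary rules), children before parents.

[0,4] S   >
  [0,1] "clearly" : S/N
  [1,4] N   <
    [1,2] "today" : S
    [2,4] N\S   <B
      [2,3] "bone" : (S\NP)\S
      [3,4] "slowly" : N\(S\NP)

[0,1] S/N  lex  "clearly"
[1,2] S  lex  "today"
[2,3] (S\NP)\S  lex  "bone"
[3,4] N\(S\NP)  lex  "slowly"
[2,4] N\S  <B  k=3
[1,4] N  <  k=2
[0,4] S  >  k=1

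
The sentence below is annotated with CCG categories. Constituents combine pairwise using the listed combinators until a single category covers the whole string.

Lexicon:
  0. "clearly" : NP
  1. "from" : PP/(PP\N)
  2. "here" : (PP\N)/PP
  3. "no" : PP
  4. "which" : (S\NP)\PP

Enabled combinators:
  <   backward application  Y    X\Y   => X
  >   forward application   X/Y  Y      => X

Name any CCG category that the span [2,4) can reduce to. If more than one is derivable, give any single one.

PP\N

[0,5] S   <
  [0,1] "clearly" : NP
  [1,5] S\NP   <
    [1,4] PP   >
      [1,2] "from" : PP/(PP\N)
      [2,4] PP\N   >
        [2,3] "here" : (PP\N)/PP
        [3,4] "no" : PP
    [4,5] "which" : (S\NP)\PP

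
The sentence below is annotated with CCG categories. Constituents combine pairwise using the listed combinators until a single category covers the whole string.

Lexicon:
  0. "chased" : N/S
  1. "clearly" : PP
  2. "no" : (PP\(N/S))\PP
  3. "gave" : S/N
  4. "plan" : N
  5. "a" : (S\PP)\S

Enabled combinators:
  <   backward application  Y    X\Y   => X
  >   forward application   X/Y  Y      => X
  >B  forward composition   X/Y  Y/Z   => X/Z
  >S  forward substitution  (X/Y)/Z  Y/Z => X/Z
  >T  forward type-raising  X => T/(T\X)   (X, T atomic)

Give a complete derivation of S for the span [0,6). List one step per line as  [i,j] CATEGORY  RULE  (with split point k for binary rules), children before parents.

[0,6] S   <
  [0,3] PP   <
    [0,1] "chased" : N/S
    [1,3] PP\(N/S)   <
      [1,2] "clearly" : PP
      [2,3] "no" : (PP\(N/S))\PP
  [3,6] S\PP   <
    [3,5] S   >
      [3,4] "gave" : S/N
      [4,5] "plan" : N
    [5,6] "a" : (S\PP)\S

[0,1] N/S  lex  "chased"
[1,2] PP  lex  "clearly"
[2,3] (PP\(N/S))\PP  lex  "no"
[1,3] PP\(N/S)  <  k=2
[0,3] PP  <  k=1
[3,4] S/N  lex  "gave"
[4,5] N  lex  "plan"
[3,5] S  >  k=4
[5,6] (S\PP)\S  lex  "a"
[3,6] S\PP  <  k=5
[0,6] S  <  k=3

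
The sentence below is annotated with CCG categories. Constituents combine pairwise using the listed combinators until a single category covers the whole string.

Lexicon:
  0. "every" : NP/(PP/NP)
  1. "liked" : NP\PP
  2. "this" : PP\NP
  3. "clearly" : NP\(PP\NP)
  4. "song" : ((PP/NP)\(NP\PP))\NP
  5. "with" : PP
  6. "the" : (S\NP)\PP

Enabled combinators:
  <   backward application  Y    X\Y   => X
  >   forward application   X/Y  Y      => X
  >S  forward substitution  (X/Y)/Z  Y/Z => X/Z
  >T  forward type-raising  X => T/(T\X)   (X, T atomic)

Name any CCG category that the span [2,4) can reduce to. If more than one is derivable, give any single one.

[0,7] S   <
  [0,5] NP   >
    [0,1] "every" : NP/(PP/NP)
    [1,5] PP/NP   <
      [1,2] "liked" : NP\PP
      [2,5] (PP/NP)\(NP\PP)   <
        [2,4] NP   <
          [2,3] "this" : PP\NP
          [3,4] "clearly" : NP\(PP\NP)
        [4,5] "song" : ((PP/NP)\(NP\PP))\NP
  [5,7] S\NP   <
    [5,6] "with" : PP
    [6,7] "the" : (S\NP)\PP

NP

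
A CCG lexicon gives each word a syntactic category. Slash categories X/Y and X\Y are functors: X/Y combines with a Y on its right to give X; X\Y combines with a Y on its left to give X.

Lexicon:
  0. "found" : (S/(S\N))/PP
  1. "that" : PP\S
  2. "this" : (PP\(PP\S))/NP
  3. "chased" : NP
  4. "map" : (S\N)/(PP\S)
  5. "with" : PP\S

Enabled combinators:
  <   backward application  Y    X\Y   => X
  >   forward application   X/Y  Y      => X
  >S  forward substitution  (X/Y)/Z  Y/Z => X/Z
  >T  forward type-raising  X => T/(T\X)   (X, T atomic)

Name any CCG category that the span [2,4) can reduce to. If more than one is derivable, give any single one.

[0,6] S   >
  [0,4] S/(S\N)   >
    [0,1] "found" : (S/(S\N))/PP
    [1,4] PP   <
      [1,2] "that" : PP\S
      [2,4] PP\(PP\S)   >
        [2,3] "this" : (PP\(PP\S))/NP
        [3,4] "chased" : NP
  [4,6] S\N   >
    [4,5] "map" : (S\N)/(PP\S)
    [5,6] "with" : PP\S

PP\(PP\S)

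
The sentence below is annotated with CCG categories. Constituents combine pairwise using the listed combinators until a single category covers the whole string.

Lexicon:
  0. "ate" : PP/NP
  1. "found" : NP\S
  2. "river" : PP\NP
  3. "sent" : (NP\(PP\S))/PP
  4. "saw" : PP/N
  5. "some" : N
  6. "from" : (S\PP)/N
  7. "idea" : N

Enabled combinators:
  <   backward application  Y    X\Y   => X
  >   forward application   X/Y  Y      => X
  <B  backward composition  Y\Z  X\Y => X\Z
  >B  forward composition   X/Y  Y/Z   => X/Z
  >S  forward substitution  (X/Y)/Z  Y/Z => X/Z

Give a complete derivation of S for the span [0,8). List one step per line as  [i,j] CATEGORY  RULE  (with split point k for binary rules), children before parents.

[0,1] PP/NP  lex  "ate"
[1,2] NP\S  lex  "found"
[2,3] PP\NP  lex  "river"
[1,3] PP\S  <B  k=2
[3,4] (NP\(PP\S))/PP  lex  "sent"
[4,5] PP/N  lex  "saw"
[5,6] N  lex  "some"
[4,6] PP  >  k=5
[3,6] NP\(PP\S)  >  k=4
[1,6] NP  <  k=3
[0,6] PP  >  k=1
[6,7] (S\PP)/N  lex  "from"
[7,8] N  lex  "idea"
[6,8] S\PP  >  k=7
[0,8] S  <  k=6

[0,8] S   <
  [0,6] PP   >
    [0,1] "ate" : PP/NP
    [1,6] NP   <
      [1,3] PP\S   <B
        [1,2] "found" : NP\S
        [2,3] "river" : PP\NP
      [3,6] NP\(PP\S)   >
        [3,4] "sent" : (NP\(PP\S))/PP
        [4,6] PP   >
          [4,5] "saw" : PP/N
          [5,6] "some" : N
  [6,8] S\PP   >
    [6,7] "from" : (S\PP)/N
    [7,8] "idea" : N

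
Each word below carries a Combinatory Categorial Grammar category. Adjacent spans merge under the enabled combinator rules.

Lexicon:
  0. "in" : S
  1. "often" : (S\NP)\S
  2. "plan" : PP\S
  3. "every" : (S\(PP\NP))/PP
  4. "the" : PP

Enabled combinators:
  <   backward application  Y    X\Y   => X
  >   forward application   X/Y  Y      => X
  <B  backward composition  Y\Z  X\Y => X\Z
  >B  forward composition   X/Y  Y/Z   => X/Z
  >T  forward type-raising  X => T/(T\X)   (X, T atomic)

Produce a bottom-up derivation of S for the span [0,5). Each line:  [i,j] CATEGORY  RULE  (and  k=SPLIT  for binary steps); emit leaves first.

[0,5] S   <
  [0,3] PP\NP   <B
    [0,2] S\NP   <
      [0,1] "in" : S
      [1,2] "often" : (S\NP)\S
    [2,3] "plan" : PP\S
  [3,5] S\(PP\NP)   >
    [3,4] "every" : (S\(PP\NP))/PP
    [4,5] "the" : PP

[0,1] S  lex  "in"
[1,2] (S\NP)\S  lex  "often"
[0,2] S\NP  <  k=1
[2,3] PP\S  lex  "plan"
[0,3] PP\NP  <B  k=2
[3,4] (S\(PP\NP))/PP  lex  "every"
[4,5] PP  lex  "the"
[3,5] S\(PP\NP)  >  k=4
[0,5] S  <  k=3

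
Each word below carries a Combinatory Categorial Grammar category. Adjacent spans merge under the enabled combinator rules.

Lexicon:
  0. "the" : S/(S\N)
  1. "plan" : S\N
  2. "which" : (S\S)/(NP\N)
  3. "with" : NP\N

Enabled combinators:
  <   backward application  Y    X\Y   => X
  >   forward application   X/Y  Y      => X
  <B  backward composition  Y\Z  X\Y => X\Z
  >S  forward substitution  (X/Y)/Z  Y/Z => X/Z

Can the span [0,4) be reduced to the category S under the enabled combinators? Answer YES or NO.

[0,4] S   >
  [0,1] "the" : S/(S\N)
  [1,4] S\N   <B
    [1,2] "plan" : S\N
    [2,4] S\S   >
      [2,3] "which" : (S\S)/(NP\N)
      [3,4] "with" : NP\N

YES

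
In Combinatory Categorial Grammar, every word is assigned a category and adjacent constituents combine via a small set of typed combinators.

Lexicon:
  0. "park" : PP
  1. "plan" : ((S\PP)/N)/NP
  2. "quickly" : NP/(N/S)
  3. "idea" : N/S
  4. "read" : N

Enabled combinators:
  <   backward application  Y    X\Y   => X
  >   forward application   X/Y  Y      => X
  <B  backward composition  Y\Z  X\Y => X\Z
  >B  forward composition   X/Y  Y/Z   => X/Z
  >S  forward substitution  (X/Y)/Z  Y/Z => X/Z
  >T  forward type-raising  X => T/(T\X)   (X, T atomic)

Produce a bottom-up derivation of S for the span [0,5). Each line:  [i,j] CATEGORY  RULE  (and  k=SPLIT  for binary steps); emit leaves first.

[0,1] PP  lex  "park"
[1,2] ((S\PP)/N)/NP  lex  "plan"
[2,3] NP/(N/S)  lex  "quickly"
[3,4] N/S  lex  "idea"
[2,4] NP  >  k=3
[1,4] (S\PP)/N  >  k=2
[4,5] N  lex  "read"
[1,5] S\PP  >  k=4
[0,5] S  <  k=1

[0,5] S   <
  [0,1] "park" : PP
  [1,5] S\PP   >
    [1,4] (S\PP)/N   >
      [1,2] "plan" : ((S\PP)/N)/NP
      [2,4] NP   >
        [2,3] "quickly" : NP/(N/S)
        [3,4] "idea" : N/S
    [4,5] "read" : N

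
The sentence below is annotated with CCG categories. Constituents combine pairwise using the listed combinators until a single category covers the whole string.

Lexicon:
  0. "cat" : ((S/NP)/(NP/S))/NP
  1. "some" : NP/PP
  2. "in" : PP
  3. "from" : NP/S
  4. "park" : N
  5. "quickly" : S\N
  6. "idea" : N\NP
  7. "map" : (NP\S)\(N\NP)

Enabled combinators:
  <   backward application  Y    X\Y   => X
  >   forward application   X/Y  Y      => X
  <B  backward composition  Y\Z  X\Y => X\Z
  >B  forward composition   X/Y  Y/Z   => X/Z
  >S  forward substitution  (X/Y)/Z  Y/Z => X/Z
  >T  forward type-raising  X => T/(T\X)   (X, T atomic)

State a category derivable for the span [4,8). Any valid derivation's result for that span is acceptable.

NP

[0,8] S   >
  [0,4] S/NP   >
    [0,3] (S/NP)/(NP/S)   >
      [0,1] "cat" : ((S/NP)/(NP/S))/NP
      [1,3] NP   >
        [1,2] "some" : NP/PP
        [2,3] "in" : PP
    [3,4] "from" : NP/S
  [4,8] NP   <
    [4,5] "park" : N
    [5,8] NP\N   <B
      [5,6] "quickly" : S\N
      [6,8] NP\S   <
        [6,7] "idea" : N\NP
        [7,8] "map" : (NP\S)\(N\NP)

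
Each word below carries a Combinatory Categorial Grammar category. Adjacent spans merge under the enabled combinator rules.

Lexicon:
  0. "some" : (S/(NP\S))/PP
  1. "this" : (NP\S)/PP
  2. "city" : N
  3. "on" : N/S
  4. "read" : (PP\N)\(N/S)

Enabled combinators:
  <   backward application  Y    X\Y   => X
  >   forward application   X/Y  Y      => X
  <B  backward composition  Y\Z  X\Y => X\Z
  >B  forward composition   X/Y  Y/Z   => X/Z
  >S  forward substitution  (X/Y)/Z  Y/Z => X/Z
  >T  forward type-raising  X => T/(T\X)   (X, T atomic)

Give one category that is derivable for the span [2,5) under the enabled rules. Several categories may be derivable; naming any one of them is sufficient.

[0,5] S   >
  [0,2] S/PP   >S
    [0,1] "some" : (S/(NP\S))/PP
    [1,2] "this" : (NP\S)/PP
  [2,5] PP   <
    [2,3] "city" : N
    [3,5] PP\N   <
      [3,4] "on" : N/S
      [4,5] "read" : (PP\N)\(N/S)

PP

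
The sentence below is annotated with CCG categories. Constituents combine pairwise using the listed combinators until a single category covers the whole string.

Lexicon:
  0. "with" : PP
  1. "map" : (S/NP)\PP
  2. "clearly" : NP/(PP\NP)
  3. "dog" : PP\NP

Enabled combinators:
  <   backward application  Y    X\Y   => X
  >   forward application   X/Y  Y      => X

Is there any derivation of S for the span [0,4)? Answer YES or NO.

YES

[0,4] S   >
  [0,2] S/NP   <
    [0,1] "with" : PP
    [1,2] "map" : (S/NP)\PP
  [2,4] NP   >
    [2,3] "clearly" : NP/(PP\NP)
    [3,4] "dog" : PP\NP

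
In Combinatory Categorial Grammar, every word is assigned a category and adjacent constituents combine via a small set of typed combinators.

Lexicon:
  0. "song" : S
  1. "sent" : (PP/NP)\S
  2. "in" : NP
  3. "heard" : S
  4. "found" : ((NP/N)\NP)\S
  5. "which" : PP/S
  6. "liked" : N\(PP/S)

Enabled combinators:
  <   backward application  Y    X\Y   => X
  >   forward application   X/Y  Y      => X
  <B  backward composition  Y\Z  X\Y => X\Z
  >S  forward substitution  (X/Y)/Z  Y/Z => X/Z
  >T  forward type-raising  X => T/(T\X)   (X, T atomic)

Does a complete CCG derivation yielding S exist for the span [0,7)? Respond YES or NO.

S (PP/NP)\S NP S ((NP/N)\NP)\S PP/S N\(PP/S)
CKY chart[0,7] = {N/(N\PP), NP/(NP\PP), PP, PP/(PP\PP), S/(S\PP)}; S ∉ chart

NO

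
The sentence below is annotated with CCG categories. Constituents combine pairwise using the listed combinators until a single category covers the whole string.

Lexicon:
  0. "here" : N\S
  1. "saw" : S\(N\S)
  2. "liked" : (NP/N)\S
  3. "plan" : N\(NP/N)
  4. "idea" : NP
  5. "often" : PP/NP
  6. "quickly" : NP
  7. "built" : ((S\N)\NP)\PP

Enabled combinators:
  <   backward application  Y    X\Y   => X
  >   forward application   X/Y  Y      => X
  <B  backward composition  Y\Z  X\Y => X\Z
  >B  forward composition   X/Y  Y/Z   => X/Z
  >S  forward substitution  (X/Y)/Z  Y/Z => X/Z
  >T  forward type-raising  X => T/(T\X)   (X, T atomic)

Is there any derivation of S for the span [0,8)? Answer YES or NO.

YES

[0,8] S   <
  [0,4] N   <
    [0,2] S   <
      [0,1] "here" : N\S
      [1,2] "saw" : S\(N\S)
    [2,4] N\S   <B
      [2,3] "liked" : (NP/N)\S
      [3,4] "plan" : N\(NP/N)
  [4,8] S\N   <
    [4,5] "idea" : NP
    [5,8] (S\N)\NP   <
      [5,7] PP   >
        [5,6] "often" : PP/NP
        [6,7] "quickly" : NP
      [7,8] "built" : ((S\N)\NP)\PP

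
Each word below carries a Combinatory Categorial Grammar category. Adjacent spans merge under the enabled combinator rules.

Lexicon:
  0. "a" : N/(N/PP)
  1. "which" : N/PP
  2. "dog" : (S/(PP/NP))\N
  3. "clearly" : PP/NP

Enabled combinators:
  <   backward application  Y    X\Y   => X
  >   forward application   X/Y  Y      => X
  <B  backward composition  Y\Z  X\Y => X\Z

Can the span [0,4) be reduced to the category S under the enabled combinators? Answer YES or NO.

YES

[0,4] S   >
  [0,3] S/(PP/NP)   <
    [0,2] N   >
      [0,1] "a" : N/(N/PP)
      [1,2] "which" : N/PP
    [2,3] "dog" : (S/(PP/NP))\N
  [3,4] "clearly" : PP/NP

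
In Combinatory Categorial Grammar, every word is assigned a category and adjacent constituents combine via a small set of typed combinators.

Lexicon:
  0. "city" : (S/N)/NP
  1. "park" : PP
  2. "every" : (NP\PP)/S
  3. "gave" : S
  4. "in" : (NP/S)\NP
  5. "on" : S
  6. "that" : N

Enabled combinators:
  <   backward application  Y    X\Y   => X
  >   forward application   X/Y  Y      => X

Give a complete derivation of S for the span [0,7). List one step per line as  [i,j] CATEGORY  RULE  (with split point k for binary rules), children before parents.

[0,1] (S/N)/NP  lex  "city"
[1,2] PP  lex  "park"
[2,3] (NP\PP)/S  lex  "every"
[3,4] S  lex  "gave"
[2,4] NP\PP  >  k=3
[1,4] NP  <  k=2
[4,5] (NP/S)\NP  lex  "in"
[1,5] NP/S  <  k=4
[5,6] S  lex  "on"
[1,6] NP  >  k=5
[0,6] S/N  >  k=1
[6,7] N  lex  "that"
[0,7] S  >  k=6

[0,7] S   >
  [0,6] S/N   >
    [0,1] "city" : (S/N)/NP
    [1,6] NP   >
      [1,5] NP/S   <
        [1,4] NP   <
          [1,2] "park" : PP
          [2,4] NP\PP   >
            [2,3] "every" : (NP\PP)/S
            [3,4] "gave" : S
        [4,5] "in" : (NP/S)\NP
      [5,6] "on" : S
  [6,7] "that" : N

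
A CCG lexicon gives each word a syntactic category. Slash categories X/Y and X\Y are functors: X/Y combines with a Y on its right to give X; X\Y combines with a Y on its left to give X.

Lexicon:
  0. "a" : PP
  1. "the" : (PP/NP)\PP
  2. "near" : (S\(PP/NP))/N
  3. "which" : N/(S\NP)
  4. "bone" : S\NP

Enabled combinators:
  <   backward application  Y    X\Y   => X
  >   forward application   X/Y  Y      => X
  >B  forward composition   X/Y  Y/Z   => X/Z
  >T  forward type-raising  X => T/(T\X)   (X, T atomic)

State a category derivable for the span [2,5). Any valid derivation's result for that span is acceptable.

S\(PP/NP)

[0,5] S   <
  [0,2] PP/NP   <
    [0,1] "a" : PP
    [1,2] "the" : (PP/NP)\PP
  [2,5] S\(PP/NP)   >
    [2,3] "near" : (S\(PP/NP))/N
    [3,5] N   >
      [3,4] "which" : N/(S\NP)
      [4,5] "bone" : S\NP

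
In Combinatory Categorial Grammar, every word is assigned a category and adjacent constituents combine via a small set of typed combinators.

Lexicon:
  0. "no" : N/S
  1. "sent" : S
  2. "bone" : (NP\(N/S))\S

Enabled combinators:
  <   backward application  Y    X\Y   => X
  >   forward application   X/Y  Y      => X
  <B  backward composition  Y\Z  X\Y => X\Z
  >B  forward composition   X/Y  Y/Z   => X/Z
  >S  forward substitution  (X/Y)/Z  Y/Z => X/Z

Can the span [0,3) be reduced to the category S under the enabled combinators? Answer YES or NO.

N/S S (NP\(N/S))\S
CKY chart[0,3] = {NP}; S ∉ chart

NO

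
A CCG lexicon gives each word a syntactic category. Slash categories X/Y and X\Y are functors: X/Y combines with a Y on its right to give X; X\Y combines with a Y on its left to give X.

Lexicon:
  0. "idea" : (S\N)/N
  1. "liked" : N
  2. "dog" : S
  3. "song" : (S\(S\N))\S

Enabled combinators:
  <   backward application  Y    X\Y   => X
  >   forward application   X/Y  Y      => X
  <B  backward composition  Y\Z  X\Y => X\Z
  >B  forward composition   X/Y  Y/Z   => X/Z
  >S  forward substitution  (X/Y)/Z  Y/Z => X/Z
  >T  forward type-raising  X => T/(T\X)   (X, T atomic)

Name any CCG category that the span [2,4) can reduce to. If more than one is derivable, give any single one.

[0,4] S   <
  [0,2] S\N   >
    [0,1] "idea" : (S\N)/N
    [1,2] "liked" : N
  [2,4] S\(S\N)   <
    [2,3] "dog" : S
    [3,4] "song" : (S\(S\N))\S

S\(S\N)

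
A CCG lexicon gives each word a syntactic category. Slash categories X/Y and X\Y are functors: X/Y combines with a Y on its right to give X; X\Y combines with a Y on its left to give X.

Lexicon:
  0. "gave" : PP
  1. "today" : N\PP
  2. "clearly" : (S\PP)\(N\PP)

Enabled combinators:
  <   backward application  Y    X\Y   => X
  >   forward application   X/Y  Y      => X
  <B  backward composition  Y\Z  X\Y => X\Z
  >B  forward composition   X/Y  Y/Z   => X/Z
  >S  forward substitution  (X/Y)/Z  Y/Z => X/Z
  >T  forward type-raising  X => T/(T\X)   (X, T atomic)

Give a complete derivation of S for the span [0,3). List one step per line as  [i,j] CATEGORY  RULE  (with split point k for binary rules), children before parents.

[0,3] S   >
  [0,1] S/(S\PP)   >T
    [0,1] "gave" : PP
  [1,3] S\PP   <
    [1,2] "today" : N\PP
    [2,3] "clearly" : (S\PP)\(N\PP)

[0,1] PP  lex  "gave"
[0,1] S/(S\PP)  >T
[1,2] N\PP  lex  "today"
[2,3] (S\PP)\(N\PP)  lex  "clearly"
[1,3] S\PP  <  k=2
[0,3] S  >  k=1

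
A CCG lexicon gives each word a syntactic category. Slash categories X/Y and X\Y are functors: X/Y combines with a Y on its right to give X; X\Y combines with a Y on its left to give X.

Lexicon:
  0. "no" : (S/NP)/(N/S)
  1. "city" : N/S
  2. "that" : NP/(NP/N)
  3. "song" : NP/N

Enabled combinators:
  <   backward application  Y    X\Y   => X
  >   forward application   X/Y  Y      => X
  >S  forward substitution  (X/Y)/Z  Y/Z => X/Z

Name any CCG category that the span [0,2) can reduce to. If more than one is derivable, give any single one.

[0,4] S   >
  [0,2] S/NP   >
    [0,1] "no" : (S/NP)/(N/S)
    [1,2] "city" : N/S
  [2,4] NP   >
    [2,3] "that" : NP/(NP/N)
    [3,4] "song" : NP/N

S/NP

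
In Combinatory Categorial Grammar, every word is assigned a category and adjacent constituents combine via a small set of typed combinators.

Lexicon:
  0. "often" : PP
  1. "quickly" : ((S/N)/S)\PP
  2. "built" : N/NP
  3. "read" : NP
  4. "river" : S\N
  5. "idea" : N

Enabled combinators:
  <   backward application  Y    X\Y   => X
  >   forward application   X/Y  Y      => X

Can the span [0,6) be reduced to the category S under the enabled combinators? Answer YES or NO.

YES

[0,6] S   >
  [0,5] S/N   >
    [0,2] (S/N)/S   <
      [0,1] "often" : PP
      [1,2] "quickly" : ((S/N)/S)\PP
    [2,5] S   <
      [2,4] N   >
        [2,3] "built" : N/NP
        [3,4] "read" : NP
      [4,5] "river" : S\N
  [5,6] "idea" : N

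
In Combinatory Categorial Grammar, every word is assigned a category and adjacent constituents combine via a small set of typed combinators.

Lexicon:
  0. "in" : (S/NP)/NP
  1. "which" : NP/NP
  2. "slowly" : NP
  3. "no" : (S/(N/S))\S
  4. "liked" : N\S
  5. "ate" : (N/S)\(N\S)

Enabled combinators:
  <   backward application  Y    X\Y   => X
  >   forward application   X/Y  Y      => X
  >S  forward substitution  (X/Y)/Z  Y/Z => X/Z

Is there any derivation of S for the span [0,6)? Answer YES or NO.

[0,6] S   >
  [0,4] S/(N/S)   <
    [0,3] S   >
      [0,2] S/NP   >S
        [0,1] "in" : (S/NP)/NP
        [1,2] "which" : NP/NP
      [2,3] "slowly" : NP
    [3,4] "no" : (S/(N/S))\S
  [4,6] N/S   <
    [4,5] "liked" : N\S
    [5,6] "ate" : (N/S)\(N\S)

YES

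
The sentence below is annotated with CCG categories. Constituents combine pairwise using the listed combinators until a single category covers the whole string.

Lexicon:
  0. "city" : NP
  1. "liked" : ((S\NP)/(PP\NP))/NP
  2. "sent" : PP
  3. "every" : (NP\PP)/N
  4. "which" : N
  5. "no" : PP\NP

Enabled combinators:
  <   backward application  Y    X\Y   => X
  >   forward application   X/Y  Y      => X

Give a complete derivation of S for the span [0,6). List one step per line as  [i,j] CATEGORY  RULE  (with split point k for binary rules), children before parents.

[0,1] NP  lex  "city"
[1,2] ((S\NP)/(PP\NP))/NP  lex  "liked"
[2,3] PP  lex  "sent"
[3,4] (NP\PP)/N  lex  "every"
[4,5] N  lex  "which"
[3,5] NP\PP  >  k=4
[2,5] NP  <  k=3
[1,5] (S\NP)/(PP\NP)  >  k=2
[5,6] PP\NP  lex  "no"
[1,6] S\NP  >  k=5
[0,6] S  <  k=1

[0,6] S   <
  [0,1] "city" : NP
  [1,6] S\NP   >
    [1,5] (S\NP)/(PP\NP)   >
      [1,2] "liked" : ((S\NP)/(PP\NP))/NP
      [2,5] NP   <
        [2,3] "sent" : PP
        [3,5] NP\PP   >
          [3,4] "every" : (NP\PP)/N
          [4,5] "which" : N
    [5,6] "no" : PP\NP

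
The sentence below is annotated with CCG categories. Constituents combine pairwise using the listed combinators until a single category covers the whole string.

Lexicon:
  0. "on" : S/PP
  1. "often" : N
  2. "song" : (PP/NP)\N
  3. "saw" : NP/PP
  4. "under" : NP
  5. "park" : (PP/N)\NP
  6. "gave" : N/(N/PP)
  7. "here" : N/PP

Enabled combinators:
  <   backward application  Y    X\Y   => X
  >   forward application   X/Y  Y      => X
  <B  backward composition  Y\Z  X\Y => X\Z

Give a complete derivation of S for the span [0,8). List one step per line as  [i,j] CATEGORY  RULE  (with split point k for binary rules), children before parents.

[0,1] S/PP  lex  "on"
[1,2] N  lex  "often"
[2,3] (PP/NP)\N  lex  "song"
[1,3] PP/NP  <  k=2
[3,4] NP/PP  lex  "saw"
[4,5] NP  lex  "under"
[5,6] (PP/N)\NP  lex  "park"
[4,6] PP/N  <  k=5
[6,7] N/(N/PP)  lex  "gave"
[7,8] N/PP  lex  "here"
[6,8] N  >  k=7
[4,8] PP  >  k=6
[3,8] NP  >  k=4
[1,8] PP  >  k=3
[0,8] S  >  k=1

[0,8] S   >
  [0,1] "on" : S/PP
  [1,8] PP   >
    [1,3] PP/NP   <
      [1,2] "often" : N
      [2,3] "song" : (PP/NP)\N
    [3,8] NP   >
      [3,4] "saw" : NP/PP
      [4,8] PP   >
        [4,6] PP/N   <
          [4,5] "under" : NP
          [5,6] "park" : (PP/N)\NP
        [6,8] N   >
          [6,7] "gave" : N/(N/PP)
          [7,8] "here" : N/PP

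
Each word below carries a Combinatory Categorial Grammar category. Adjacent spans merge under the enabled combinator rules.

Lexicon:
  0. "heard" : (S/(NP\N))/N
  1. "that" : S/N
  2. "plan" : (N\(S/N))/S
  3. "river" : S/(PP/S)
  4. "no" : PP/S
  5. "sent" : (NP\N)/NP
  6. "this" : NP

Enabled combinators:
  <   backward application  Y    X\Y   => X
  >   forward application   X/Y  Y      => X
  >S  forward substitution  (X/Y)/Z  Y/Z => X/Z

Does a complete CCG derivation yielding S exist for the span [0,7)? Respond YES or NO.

YES

[0,7] S   >
  [0,5] S/(NP\N)   >
    [0,1] "heard" : (S/(NP\N))/N
    [1,5] N   <
      [1,2] "that" : S/N
      [2,5] N\(S/N)   >
        [2,3] "plan" : (N\(S/N))/S
        [3,5] S   >
          [3,4] "river" : S/(PP/S)
          [4,5] "no" : PP/S
  [5,7] NP\N   >
    [5,6] "sent" : (NP\N)/NP
    [6,7] "this" : NP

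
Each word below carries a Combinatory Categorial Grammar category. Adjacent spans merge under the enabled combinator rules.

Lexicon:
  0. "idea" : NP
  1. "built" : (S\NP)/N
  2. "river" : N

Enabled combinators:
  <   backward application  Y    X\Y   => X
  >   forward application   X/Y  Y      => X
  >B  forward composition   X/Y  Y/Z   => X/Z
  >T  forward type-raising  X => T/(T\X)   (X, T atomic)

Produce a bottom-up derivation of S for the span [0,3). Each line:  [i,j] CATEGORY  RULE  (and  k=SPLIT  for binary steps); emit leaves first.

[0,3] S   <
  [0,1] "idea" : NP
  [1,3] S\NP   >
    [1,2] "built" : (S\NP)/N
    [2,3] "river" : N

[0,1] NP  lex  "idea"
[1,2] (S\NP)/N  lex  "built"
[2,3] N  lex  "river"
[1,3] S\NP  >  k=2
[0,3] S  <  k=1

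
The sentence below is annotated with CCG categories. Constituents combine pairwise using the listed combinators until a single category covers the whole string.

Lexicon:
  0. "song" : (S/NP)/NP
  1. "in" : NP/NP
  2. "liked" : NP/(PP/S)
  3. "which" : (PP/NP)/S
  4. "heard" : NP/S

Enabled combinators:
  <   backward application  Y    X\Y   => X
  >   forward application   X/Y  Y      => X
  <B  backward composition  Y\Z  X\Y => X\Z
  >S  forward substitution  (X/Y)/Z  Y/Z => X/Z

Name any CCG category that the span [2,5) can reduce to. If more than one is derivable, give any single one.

NP

[0,5] S   >
  [0,2] S/NP   >S
    [0,1] "song" : (S/NP)/NP
    [1,2] "in" : NP/NP
  [2,5] NP   >
    [2,3] "liked" : NP/(PP/S)
    [3,5] PP/S   >S
      [3,4] "which" : (PP/NP)/S
      [4,5] "heard" : NP/S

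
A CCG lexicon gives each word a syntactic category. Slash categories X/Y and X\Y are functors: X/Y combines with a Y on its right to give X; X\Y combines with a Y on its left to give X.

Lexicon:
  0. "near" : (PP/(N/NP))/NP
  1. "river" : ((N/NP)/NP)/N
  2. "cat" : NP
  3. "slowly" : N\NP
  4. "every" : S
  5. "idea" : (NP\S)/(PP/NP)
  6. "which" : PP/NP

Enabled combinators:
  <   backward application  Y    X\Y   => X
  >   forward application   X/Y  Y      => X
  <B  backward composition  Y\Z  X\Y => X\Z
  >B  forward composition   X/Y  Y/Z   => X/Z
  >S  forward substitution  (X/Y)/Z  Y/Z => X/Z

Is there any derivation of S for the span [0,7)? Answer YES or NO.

(PP/(N/NP))/NP ((N/NP)/NP)/N NP N\NP S (NP\S)/(PP/NP) PP/NP
CKY chart[0,7] = {PP}; S ∉ chart

NO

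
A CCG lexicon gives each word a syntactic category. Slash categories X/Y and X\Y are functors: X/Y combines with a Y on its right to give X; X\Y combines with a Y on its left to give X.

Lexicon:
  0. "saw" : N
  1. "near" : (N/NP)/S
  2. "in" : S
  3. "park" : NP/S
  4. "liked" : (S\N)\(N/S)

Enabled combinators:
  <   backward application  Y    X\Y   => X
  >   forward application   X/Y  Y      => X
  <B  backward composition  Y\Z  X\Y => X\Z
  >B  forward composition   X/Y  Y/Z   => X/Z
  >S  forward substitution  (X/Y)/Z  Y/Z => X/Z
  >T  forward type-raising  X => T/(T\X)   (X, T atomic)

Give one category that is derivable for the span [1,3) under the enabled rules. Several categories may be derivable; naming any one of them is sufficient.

[0,5] S   >
  [0,1] S/(S\N)   >T
    [0,1] "saw" : N
  [1,5] S\N   <
    [1,4] N/S   >B
      [1,3] N/NP   >
        [1,2] "near" : (N/NP)/S
        [2,3] "in" : S
      [3,4] "park" : NP/S
    [4,5] "liked" : (S\N)\(N/S)

N/NP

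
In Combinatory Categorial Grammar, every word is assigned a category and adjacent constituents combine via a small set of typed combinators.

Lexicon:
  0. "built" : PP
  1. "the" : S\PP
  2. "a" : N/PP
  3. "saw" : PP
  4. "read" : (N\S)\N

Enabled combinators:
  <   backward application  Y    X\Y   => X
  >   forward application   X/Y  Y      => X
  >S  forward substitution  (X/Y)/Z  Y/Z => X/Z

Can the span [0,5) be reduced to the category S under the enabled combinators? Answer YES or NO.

PP S\PP N/PP PP (N\S)\N
CKY chart[0,5] = {N}; S ∉ chart

NO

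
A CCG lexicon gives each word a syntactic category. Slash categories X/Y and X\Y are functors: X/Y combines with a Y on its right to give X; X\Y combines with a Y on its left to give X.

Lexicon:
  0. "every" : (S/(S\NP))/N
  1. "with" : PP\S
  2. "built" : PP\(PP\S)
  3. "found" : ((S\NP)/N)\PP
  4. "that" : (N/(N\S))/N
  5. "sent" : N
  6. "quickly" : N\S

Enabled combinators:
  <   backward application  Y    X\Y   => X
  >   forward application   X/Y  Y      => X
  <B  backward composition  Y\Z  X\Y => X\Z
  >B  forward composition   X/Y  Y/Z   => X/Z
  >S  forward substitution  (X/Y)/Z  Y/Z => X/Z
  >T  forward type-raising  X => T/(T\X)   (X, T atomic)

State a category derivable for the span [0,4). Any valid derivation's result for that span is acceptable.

S/N

[0,7] S   >
  [0,4] S/N   >S
    [0,1] "every" : (S/(S\NP))/N
    [1,4] (S\NP)/N   <
      [1,3] PP   <
        [1,2] "with" : PP\S
        [2,3] "built" : PP\(PP\S)
      [3,4] "found" : ((S\NP)/N)\PP
  [4,7] N   >
    [4,6] N/(N\S)   >
      [4,5] "that" : (N/(N\S))/N
      [5,6] "sent" : N
    [6,7] "quickly" : N\S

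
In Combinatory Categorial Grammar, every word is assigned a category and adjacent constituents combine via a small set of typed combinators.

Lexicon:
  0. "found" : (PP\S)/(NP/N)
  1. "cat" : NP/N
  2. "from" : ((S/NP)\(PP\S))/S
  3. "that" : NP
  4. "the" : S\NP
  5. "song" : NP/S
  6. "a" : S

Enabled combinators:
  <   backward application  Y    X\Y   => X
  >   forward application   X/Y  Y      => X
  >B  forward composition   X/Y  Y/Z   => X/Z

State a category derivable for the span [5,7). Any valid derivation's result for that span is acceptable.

NP

[0,7] S   >
  [0,5] S/NP   <
    [0,2] PP\S   >
      [0,1] "found" : (PP\S)/(NP/N)
      [1,2] "cat" : NP/N
    [2,5] (S/NP)\(PP\S)   >
      [2,3] "from" : ((S/NP)\(PP\S))/S
      [3,5] S   <
        [3,4] "that" : NP
        [4,5] "the" : S\NP
  [5,7] NP   >
    [5,6] "song" : NP/S
    [6,7] "a" : S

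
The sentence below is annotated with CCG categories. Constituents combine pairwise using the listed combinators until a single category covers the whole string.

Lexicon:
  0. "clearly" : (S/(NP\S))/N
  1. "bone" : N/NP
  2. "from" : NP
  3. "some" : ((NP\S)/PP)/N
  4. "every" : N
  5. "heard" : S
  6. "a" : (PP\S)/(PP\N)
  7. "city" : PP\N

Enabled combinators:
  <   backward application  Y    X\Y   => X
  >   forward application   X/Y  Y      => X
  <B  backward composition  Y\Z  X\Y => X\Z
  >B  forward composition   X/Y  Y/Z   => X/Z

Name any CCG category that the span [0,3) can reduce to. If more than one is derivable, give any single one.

S/(NP\S)

[0,8] S   >
  [0,5] S/PP   >B
    [0,3] S/(NP\S)   >
      [0,1] "clearly" : (S/(NP\S))/N
      [1,3] N   >
        [1,2] "bone" : N/NP
        [2,3] "from" : NP
    [3,5] (NP\S)/PP   >
      [3,4] "some" : ((NP\S)/PP)/N
      [4,5] "every" : N
  [5,8] PP   <
    [5,6] "heard" : S
    [6,8] PP\S   >
      [6,7] "a" : (PP\S)/(PP\N)
      [7,8] "city" : PP\N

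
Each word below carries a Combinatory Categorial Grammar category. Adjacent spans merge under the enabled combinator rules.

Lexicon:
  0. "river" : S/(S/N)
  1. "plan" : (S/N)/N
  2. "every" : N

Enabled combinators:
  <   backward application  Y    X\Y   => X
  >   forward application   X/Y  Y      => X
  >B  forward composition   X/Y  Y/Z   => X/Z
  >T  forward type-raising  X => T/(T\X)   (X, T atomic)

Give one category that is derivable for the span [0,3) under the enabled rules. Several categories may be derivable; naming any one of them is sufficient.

[0,3] S   >
  [0,1] "river" : S/(S/N)
  [1,3] S/N   >
    [1,2] "plan" : (S/N)/N
    [2,3] "every" : N

S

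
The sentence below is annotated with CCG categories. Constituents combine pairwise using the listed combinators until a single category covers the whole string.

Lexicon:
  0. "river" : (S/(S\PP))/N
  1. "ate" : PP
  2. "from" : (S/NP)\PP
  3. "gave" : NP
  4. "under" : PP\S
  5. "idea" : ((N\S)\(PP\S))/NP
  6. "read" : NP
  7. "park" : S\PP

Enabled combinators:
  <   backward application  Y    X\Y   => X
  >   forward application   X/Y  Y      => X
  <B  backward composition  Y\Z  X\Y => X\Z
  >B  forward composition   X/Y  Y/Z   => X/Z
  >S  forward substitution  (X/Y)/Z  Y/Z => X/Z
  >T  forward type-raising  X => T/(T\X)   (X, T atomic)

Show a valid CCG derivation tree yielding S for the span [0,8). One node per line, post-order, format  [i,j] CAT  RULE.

[0,1] (S/(S\PP))/N  lex  "river"
[1,2] PP  lex  "ate"
[2,3] (S/NP)\PP  lex  "from"
[1,3] S/NP  <  k=2
[3,4] NP  lex  "gave"
[1,4] S  >  k=3
[4,5] PP\S  lex  "under"
[5,6] ((N\S)\(PP\S))/NP  lex  "idea"
[6,7] NP  lex  "read"
[5,7] (N\S)\(PP\S)  >  k=6
[4,7] N\S  <  k=5
[1,7] N  <  k=4
[0,7] S/(S\PP)  >  k=1
[7,8] S\PP  lex  "park"
[0,8] S  >  k=7

[0,8] S   >
  [0,7] S/(S\PP)   >
    [0,1] "river" : (S/(S\PP))/N
    [1,7] N   <
      [1,4] S   >
        [1,3] S/NP   <
          [1,2] "ate" : PP
          [2,3] "from" : (S/NP)\PP
        [3,4] "gave" : NP
      [4,7] N\S   <
        [4,5] "under" : PP\S
        [5,7] (N\S)\(PP\S)   >
          [5,6] "idea" : ((N\S)\(PP\S))/NP
          [6,7] "read" : NP
  [7,8] "park" : S\PP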